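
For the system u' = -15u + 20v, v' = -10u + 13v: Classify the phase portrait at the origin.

A = [[-15,20],[-10,13]]; det(A-λI) = λ^2 + 2λ + 5.
λ = -1 ± 2i: negative real part.

stable spiral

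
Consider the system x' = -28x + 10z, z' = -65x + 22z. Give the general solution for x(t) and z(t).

x(t) = -K_1e^(-3t)sin(5t) + K_1e^(-3t)cos(5t) + K_2e^(-3t)sin(5t) + K_2e^(-3t)cos(5t), z(t) = -3K_1e^(-3t)sin(5t) + 2K_1e^(-3t)cos(5t) + 2K_2e^(-3t)sin(5t) + 3K_2e^(-3t)cos(5t)

Coefficient matrix A = [[-28, 10], [-65, 22]].
Characteristic polynomial det(A - λI) = λ^2 + 6λ + 34 = 0.
Eigenvalues λ = -3 ± 5i (complex conjugate pair).
For λ=-3+5i: an eigenvector is (1,2) - i(-1,-3) = (1 + i, 2 + 3i).
A real fundamental pair from Re and Im of e^((-3+5i)t)v: X_1 = e^(-3t)(cos(5t)·(1,2) + sin(5t)·(-1,-3)), X_2 = e^(-3t)(sin(5t)·(1,2) - cos(5t)·(-1,-3)).
General solution: K_1X_1 + K_2X_2.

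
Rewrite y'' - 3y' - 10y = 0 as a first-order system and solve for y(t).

Let x_1 = y, x_2 = y'. Then x_1' = x_2 and x_2' = 10x_1 + 3x_2.
A = [[0,1],[10,3]]; det(A-λI) = λ^2 - 3λ - 10.
Eigenvalues λ = -2, 5 with eigenvectors (1,-2), (1,5).

y(t) = C_1e^(-2t) + C_2e^(5t)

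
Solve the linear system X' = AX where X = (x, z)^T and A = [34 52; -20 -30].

Coefficient matrix A = [[34, 52], [-20, -30]].
Characteristic polynomial det(A - λI) = λ^2 - 4λ + 20 = 0.
Eigenvalues λ = 2 ± 4i (complex conjugate pair).
For λ=2+4i: an eigenvector is (3,-2) - i(-2,1) = (3 + 2i, -2 - i).
A real fundamental pair from Re and Im of e^((2+4i)t)v: X_1 = e^(2t)(cos(4t)·(3,-2) + sin(4t)·(-2,1)), X_2 = e^(2t)(sin(4t)·(3,-2) - cos(4t)·(-2,1)).
General solution: C_1X_1 + C_2X_2.

x(t) = -2C_1e^(2t)sin(4t) + 3C_1e^(2t)cos(4t) + 3C_2e^(2t)sin(4t) + 2C_2e^(2t)cos(4t), z(t) = C_1e^(2t)sin(4t) - 2C_1e^(2t)cos(4t) - 2C_2e^(2t)sin(4t) - C_2e^(2t)cos(4t)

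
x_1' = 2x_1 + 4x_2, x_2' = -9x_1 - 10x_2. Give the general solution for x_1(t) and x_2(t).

Coefficient matrix A = [[2, 4], [-9, -10]].
Characteristic polynomial det(A - λI) = λ^2 + 8λ + 16 = 0.
Single eigenvalue λ = -4 with algebraic multiplicity 2.
Eigenvector v = (2,-3); generalized eigenvector w with (A-λI)w=v is (1,-1).
General solution: e^(-4t)[c_1·v + c_2·(t·v + w)].

x_1(t) = 2c_1e^(-4t) + 2c_2te^(-4t) + c_2e^(-4t), x_2(t) = -3c_1e^(-4t) - 3c_2te^(-4t) - c_2e^(-4t)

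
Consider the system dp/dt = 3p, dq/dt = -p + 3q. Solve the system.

Coefficient matrix A = [[3, 0], [-1, 3]].
Characteristic polynomial det(A - λI) = λ^2 - 6λ + 9 = 0.
Single eigenvalue λ = 3 with algebraic multiplicity 2.
Eigenvector v = (0,-1); generalized eigenvector w with (A-λI)w=v is (1,1).
General solution: e^(3t)[C_1·v + C_2·(t·v + w)].

p(t) = C_2e^(3t), q(t) = -C_1e^(3t) - C_2te^(3t) + C_2e^(3t)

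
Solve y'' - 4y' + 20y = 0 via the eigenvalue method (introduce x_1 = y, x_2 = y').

Let x_1 = y, x_2 = y'. Then x_1' = x_2 and x_2' = -20x_1 + 4x_2.
A = [[0,1],[-20,4]]; det(A-λI) = λ^2 - 4λ + 20.
Eigenvalues λ = 2 ± 4i.

y(t) = c_1e^(2t)cos(4t) + c_2e^(2t)sin(4t)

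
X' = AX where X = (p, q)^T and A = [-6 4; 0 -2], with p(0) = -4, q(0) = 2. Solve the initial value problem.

Coefficient matrix A = [[-6, 4], [0, -2]].
Characteristic polynomial det(A - λI) = λ^2 + 8λ + 12 = 0.
Eigenvalues λ = -6, -2.
For λ=-6: (A-λI) row 1 is [0, 4], so an eigenvector is (-1, 0).
For λ=-2: (A-λI) row 1 is [-4, 4], so an eigenvector is (1, 1).
General solution: c_1e^(-6t)(-1,0) + c_2e^(-2t)(1,1).
Applying p(0)=-4, q(0)=2 gives c_1=6, c_2=2.

p(t) = 2e^(-2t) - 6e^(-6t), q(t) = 2e^(-2t)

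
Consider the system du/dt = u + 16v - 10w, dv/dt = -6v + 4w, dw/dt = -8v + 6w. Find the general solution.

Coefficient matrix A = [[1, 16, -10], [0, -6, 4], [0, -8, 6]].
det(A - λI) = 0 gives eigenvalues λ = 1, 2, -2.
For λ=1: eigenvector (1,0,0).
For λ=2: eigenvector (4,-1,-2).
For λ=-2: eigenvector (-2,1,1).
General solution: c_1e^(t)(1,0,0) + c_2e^(2t)(4,-1,-2) + c_3e^(-2t)(-2,1,1).

u(t) = c_1e^(t) + 4c_2e^(2t) - 2c_3e^(-2t), v(t) = -c_2e^(2t) + c_3e^(-2t), w(t) = -2c_2e^(2t) + c_3e^(-2t)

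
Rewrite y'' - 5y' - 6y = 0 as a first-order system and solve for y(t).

y(t) = K_1e^(6t) + K_2e^(-t)

Let x_1 = y, x_2 = y'. Then x_1' = x_2 and x_2' = 6x_1 + 5x_2.
A = [[0,1],[6,5]]; det(A-λI) = λ^2 - 5λ - 6.
Eigenvalues λ = 6, -1 with eigenvectors (1,6), (1,-1).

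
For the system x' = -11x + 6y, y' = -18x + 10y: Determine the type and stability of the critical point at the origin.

saddle

A = [[-11,6],[-18,10]]; det(A-λI) = λ^2 + λ - 2.
λ = 1, -2: opposite signs.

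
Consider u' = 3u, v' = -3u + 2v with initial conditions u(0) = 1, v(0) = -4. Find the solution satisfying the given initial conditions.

u(t) = e^(3t), v(t) = -3e^(3t) - e^(2t)

Coefficient matrix A = [[3, 0], [-3, 2]].
Characteristic polynomial det(A - λI) = λ^2 - 5λ + 6 = 0.
Eigenvalues λ = 3, 2.
For λ=3: (A-λI) row 2 is [-3, -1], so an eigenvector is (1, -3).
For λ=2: (A-λI) row 1 is [1, 0], so an eigenvector is (0, -1).
General solution: c_1e^(3t)(1,-3) + c_2e^(2t)(0,-1).
Applying u(0)=1, v(0)=-4 gives c_1=1, c_2=1.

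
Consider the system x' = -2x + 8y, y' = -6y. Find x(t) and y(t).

x(t) = K_1e^(-2t) - 2K_2e^(-6t), y(t) = K_2e^(-6t)

Coefficient matrix A = [[-2, 8], [0, -6]].
Characteristic polynomial det(A - λI) = λ^2 + 8λ + 12 = 0.
Eigenvalues λ = -2, -6.
For λ=-2: (A-λI) row 1 is [0, 8], so an eigenvector is (1, 0).
For λ=-6: (A-λI) row 1 is [4, 8], so an eigenvector is (-2, 1).
General solution: K_1e^(-2t)(1,0) + K_2e^(-6t)(-2,1).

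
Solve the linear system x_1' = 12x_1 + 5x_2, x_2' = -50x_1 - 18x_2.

x_1(t) = C_1e^(-3t)sin(5t) - C_2e^(-3t)cos(5t), x_2(t) = -3C_1e^(-3t)sin(5t) + C_1e^(-3t)cos(5t) + C_2e^(-3t)sin(5t) + 3C_2e^(-3t)cos(5t)

Coefficient matrix A = [[12, 5], [-50, -18]].
Characteristic polynomial det(A - λI) = λ^2 + 6λ + 34 = 0.
Eigenvalues λ = -3 ± 5i (complex conjugate pair).
For λ=-3+5i: an eigenvector is (0,1) - i(1,-3) = (0 - i, 1 + 3i).
A real fundamental pair from Re and Im of e^((-3+5i)t)v: X_1 = e^(-3t)(cos(5t)·(0,1) + sin(5t)·(1,-3)), X_2 = e^(-3t)(sin(5t)·(0,1) - cos(5t)·(1,-3)).
General solution: C_1X_1 + C_2X_2.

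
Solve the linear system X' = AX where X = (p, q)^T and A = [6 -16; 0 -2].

p(t) = -K_1e^(6t) + 2K_2e^(-2t), q(t) = K_2e^(-2t)

Coefficient matrix A = [[6, -16], [0, -2]].
Characteristic polynomial det(A - λI) = λ^2 - 4λ - 12 = 0.
Eigenvalues λ = 6, -2.
For λ=6: (A-λI) row 1 is [0, -16], so an eigenvector is (-1, 0).
For λ=-2: (A-λI) row 1 is [8, -16], so an eigenvector is (2, 1).
General solution: K_1e^(6t)(-1,0) + K_2e^(-2t)(2,1).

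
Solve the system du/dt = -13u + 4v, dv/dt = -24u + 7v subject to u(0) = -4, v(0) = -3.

u(t) = 5e^(-t) - 9e^(-5t), v(t) = 15e^(-t) - 18e^(-5t)

Coefficient matrix A = [[-13, 4], [-24, 7]].
Characteristic polynomial det(A - λI) = λ^2 + 6λ + 5 = 0.
Eigenvalues λ = -1, -5.
For λ=-1: (A-λI) row 1 is [-12, 4], so an eigenvector is (-1, -3).
For λ=-5: (A-λI) row 1 is [-8, 4], so an eigenvector is (1, 2).
General solution: c_1e^(-t)(-1,-3) + c_2e^(-5t)(1,2).
Applying u(0)=-4, v(0)=-3 gives c_1=-5, c_2=-9.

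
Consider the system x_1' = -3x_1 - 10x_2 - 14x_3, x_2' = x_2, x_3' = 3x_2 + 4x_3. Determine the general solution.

Coefficient matrix A = [[-3, -10, -14], [0, 1, 0], [0, 3, 4]].
det(A - λI) = 0 gives eigenvalues λ = 1, -3, 4.
For λ=1: eigenvector (1,1,-1).
For λ=-3: eigenvector (1,0,0).
For λ=4: eigenvector (-2,0,1).
General solution: K_1e^(t)(1,1,-1) + K_2e^(-3t)(1,0,0) + K_3e^(4t)(-2,0,1).

x_1(t) = K_1e^(t) + K_2e^(-3t) - 2K_3e^(4t), x_2(t) = K_1e^(t), x_3(t) = -K_1e^(t) + K_3e^(4t)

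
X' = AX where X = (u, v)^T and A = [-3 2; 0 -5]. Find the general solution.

u(t) = C_1e^(-5t) - C_2e^(-3t), v(t) = -C_1e^(-5t)

Coefficient matrix A = [[-3, 2], [0, -5]].
Characteristic polynomial det(A - λI) = λ^2 + 8λ + 15 = 0.
Eigenvalues λ = -5, -3.
For λ=-5: (A-λI) row 1 is [2, 2], so an eigenvector is (1, -1).
For λ=-3: (A-λI) row 1 is [0, 2], so an eigenvector is (-1, 0).
General solution: C_1e^(-5t)(1,-1) + C_2e^(-3t)(-1,0).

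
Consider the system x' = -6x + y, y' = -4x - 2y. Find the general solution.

x(t) = C_1e^(-4t) + C_2te^(-4t) - C_2e^(-4t), y(t) = 2C_1e^(-4t) + 2C_2te^(-4t) - C_2e^(-4t)

Coefficient matrix A = [[-6, 1], [-4, -2]].
Characteristic polynomial det(A - λI) = λ^2 + 8λ + 16 = 0.
Single eigenvalue λ = -4 with algebraic multiplicity 2.
Eigenvector v = (1,2); generalized eigenvector w with (A-λI)w=v is (-1,-1).
General solution: e^(-4t)[C_1·v + C_2·(t·v + w)].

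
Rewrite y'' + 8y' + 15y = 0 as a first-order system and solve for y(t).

y(t) = C_1e^(-3t) + C_2e^(-5t)

Let x_1 = y, x_2 = y'. Then x_1' = x_2 and x_2' = -15x_1 - 8x_2.
A = [[0,1],[-15,-8]]; det(A-λI) = λ^2 + 8λ + 15.
Eigenvalues λ = -3, -5 with eigenvectors (1,-3), (1,-5).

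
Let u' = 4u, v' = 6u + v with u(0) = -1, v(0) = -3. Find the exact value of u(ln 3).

-81

A = [[4,0],[6,1]]; eigenvalues λ = 4, 1.
Eigenvectors: (1,2) for λ=4, (0,-1) for λ=1.
From the initial condition, c_1 = -1, c_2 = 1.
u(ln 3) = (-1)(3^4)(1) + (1)(3^1)(0) = -81.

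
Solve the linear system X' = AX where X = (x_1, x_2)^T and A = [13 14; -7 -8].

x_1(t) = 2K_1e^(6t) + K_2e^(-t), x_2(t) = -K_1e^(6t) - K_2e^(-t)

Coefficient matrix A = [[13, 14], [-7, -8]].
Characteristic polynomial det(A - λI) = λ^2 - 5λ - 6 = 0.
Eigenvalues λ = 6, -1.
For λ=6: (A-λI) row 1 is [7, 14], so an eigenvector is (2, -1).
For λ=-1: (A-λI) row 1 is [14, 14], so an eigenvector is (1, -1).
General solution: K_1e^(6t)(2,-1) + K_2e^(-t)(1,-1).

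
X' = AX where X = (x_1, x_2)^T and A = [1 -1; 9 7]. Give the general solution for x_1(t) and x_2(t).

x_1(t) = -C_1e^(4t) - C_2te^(4t), x_2(t) = 3C_1e^(4t) + 3C_2te^(4t) + C_2e^(4t)

Coefficient matrix A = [[1, -1], [9, 7]].
Characteristic polynomial det(A - λI) = λ^2 - 8λ + 16 = 0.
Single eigenvalue λ = 4 with algebraic multiplicity 2.
Eigenvector v = (-1,3); generalized eigenvector w with (A-λI)w=v is (0,1).
General solution: e^(4t)[C_1·v + C_2·(t·v + w)].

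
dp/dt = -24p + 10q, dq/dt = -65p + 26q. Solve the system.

p(t) = -C_1e^(t)sin(5t) + C_1e^(t)cos(5t) + C_2e^(t)sin(5t) + C_2e^(t)cos(5t), q(t) = -3C_1e^(t)sin(5t) + 2C_1e^(t)cos(5t) + 2C_2e^(t)sin(5t) + 3C_2e^(t)cos(5t)

Coefficient matrix A = [[-24, 10], [-65, 26]].
Characteristic polynomial det(A - λI) = λ^2 - 2λ + 26 = 0.
Eigenvalues λ = 1 ± 5i (complex conjugate pair).
For λ=1+5i: an eigenvector is (1,2) - i(-1,-3) = (1 + i, 2 + 3i).
A real fundamental pair from Re and Im of e^((1+5i)t)v: X_1 = e^(t)(cos(5t)·(1,2) + sin(5t)·(-1,-3)), X_2 = e^(t)(sin(5t)·(1,2) - cos(5t)·(-1,-3)).
General solution: C_1X_1 + C_2X_2.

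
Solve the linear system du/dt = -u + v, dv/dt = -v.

u(t) = -K_1e^(-t) - K_2te^(-t) - 3K_2e^(-t), v(t) = -K_2e^(-t)

Coefficient matrix A = [[-1, 1], [0, -1]].
Characteristic polynomial det(A - λI) = λ^2 + 2λ + 1 = 0.
Single eigenvalue λ = -1 with algebraic multiplicity 2.
Eigenvector v = (-1,0); generalized eigenvector w with (A-λI)w=v is (-3,-1).
General solution: e^(-t)[K_1·v + K_2·(t·v + w)].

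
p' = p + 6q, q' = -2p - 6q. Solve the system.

p(t) = 3c_1e^(-3t) + 2c_2e^(-2t), q(t) = -2c_1e^(-3t) - c_2e^(-2t)

Coefficient matrix A = [[1, 6], [-2, -6]].
Characteristic polynomial det(A - λI) = λ^2 + 5λ + 6 = 0.
Eigenvalues λ = -3, -2.
For λ=-3: (A-λI) row 1 is [4, 6], so an eigenvector is (3, -2).
For λ=-2: (A-λI) row 1 is [3, 6], so an eigenvector is (2, -1).
General solution: c_1e^(-3t)(3,-2) + c_2e^(-2t)(2,-1).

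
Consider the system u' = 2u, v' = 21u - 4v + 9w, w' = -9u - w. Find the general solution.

Coefficient matrix A = [[2, 0, 0], [21, -4, 9], [-9, 0, -1]].
det(A - λI) = 0 gives eigenvalues λ = -4, 2, -1.
For λ=-4: eigenvector (0,1,0).
For λ=2: eigenvector (1,-1,-3).
For λ=-1: eigenvector (0,3,1).
General solution: C_1e^(-4t)(0,1,0) + C_2e^(2t)(1,-1,-3) + C_3e^(-t)(0,3,1).

u(t) = C_2e^(2t), v(t) = C_1e^(-4t) - C_2e^(2t) + 3C_3e^(-t), w(t) = -3C_2e^(2t) + C_3e^(-t)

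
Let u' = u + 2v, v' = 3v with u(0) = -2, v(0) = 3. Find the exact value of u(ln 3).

A = [[1,2],[0,3]]; eigenvalues λ = 3, 1.
Eigenvectors: (1,1) for λ=3, (-1,0) for λ=1.
From the initial condition, c_1 = 3, c_2 = 5.
u(ln 3) = (3)(3^3)(1) + (5)(3^1)(-1) = 66.

66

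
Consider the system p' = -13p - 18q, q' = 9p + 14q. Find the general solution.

Coefficient matrix A = [[-13, -18], [9, 14]].
Characteristic polynomial det(A - λI) = λ^2 - λ - 20 = 0.
Eigenvalues λ = -4, 5.
For λ=-4: (A-λI) row 1 is [-9, -18], so an eigenvector is (-2, 1).
For λ=5: (A-λI) row 1 is [-18, -18], so an eigenvector is (-1, 1).
General solution: K_1e^(-4t)(-2,1) + K_2e^(5t)(-1,1).

p(t) = -2K_1e^(-4t) - K_2e^(5t), q(t) = K_1e^(-4t) + K_2e^(5t)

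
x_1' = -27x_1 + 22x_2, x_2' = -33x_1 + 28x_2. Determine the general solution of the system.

x_1(t) = 2c_1e^(6t) + c_2e^(-5t), x_2(t) = 3c_1e^(6t) + c_2e^(-5t)

Coefficient matrix A = [[-27, 22], [-33, 28]].
Characteristic polynomial det(A - λI) = λ^2 - λ - 30 = 0.
Eigenvalues λ = 6, -5.
For λ=6: (A-λI) row 1 is [-33, 22], so an eigenvector is (2, 3).
For λ=-5: (A-λI) row 1 is [-22, 22], so an eigenvector is (1, 1).
General solution: c_1e^(6t)(2,3) + c_2e^(-5t)(1,1).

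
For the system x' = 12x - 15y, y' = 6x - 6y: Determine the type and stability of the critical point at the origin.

A = [[12,-15],[6,-6]]; det(A-λI) = λ^2 - 6λ + 18.
λ = 3 ± 3i: positive real part.

unstable spiral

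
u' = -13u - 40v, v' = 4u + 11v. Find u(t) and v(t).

u(t) = K_1e^(-t)sin(4t) + 3K_1e^(-t)cos(4t) + 3K_2e^(-t)sin(4t) - K_2e^(-t)cos(4t), v(t) = -K_1e^(-t)cos(4t) - K_2e^(-t)sin(4t)

Coefficient matrix A = [[-13, -40], [4, 11]].
Characteristic polynomial det(A - λI) = λ^2 + 2λ + 17 = 0.
Eigenvalues λ = -1 ± 4i (complex conjugate pair).
For λ=-1+4i: an eigenvector is (3,-1) - i(1,0) = (3 - i, -1).
A real fundamental pair from Re and Im of e^((-1+4i)t)v: X_1 = e^(-t)(cos(4t)·(3,-1) + sin(4t)·(1,0)), X_2 = e^(-t)(sin(4t)·(3,-1) - cos(4t)·(1,0)).
General solution: K_1X_1 + K_2X_2.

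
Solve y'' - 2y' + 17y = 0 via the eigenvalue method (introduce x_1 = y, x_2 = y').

Let x_1 = y, x_2 = y'. Then x_1' = x_2 and x_2' = -17x_1 + 2x_2.
A = [[0,1],[-17,2]]; det(A-λI) = λ^2 - 2λ + 17.
Eigenvalues λ = 1 ± 4i.

y(t) = c_1e^(t)cos(4t) + c_2e^(t)sin(4t)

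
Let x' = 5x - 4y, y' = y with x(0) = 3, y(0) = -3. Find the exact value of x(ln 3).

1449

A = [[5,-4],[0,1]]; eigenvalues λ = 1, 5.
Eigenvectors: (1,1) for λ=1, (-1,0) for λ=5.
From the initial condition, c_1 = -3, c_2 = -6.
x(ln 3) = (-3)(3^1)(1) + (-6)(3^5)(-1) = 1449.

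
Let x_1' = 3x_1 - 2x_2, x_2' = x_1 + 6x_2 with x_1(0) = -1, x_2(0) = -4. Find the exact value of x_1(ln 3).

A = [[3,-2],[1,6]]; eigenvalues λ = 4, 5.
Eigenvectors: (-2,1) for λ=4, (1,-1) for λ=5.
From the initial condition, c_1 = 5, c_2 = 9.
x_1(ln 3) = (5)(3^4)(-2) + (9)(3^5)(1) = 1377.

1377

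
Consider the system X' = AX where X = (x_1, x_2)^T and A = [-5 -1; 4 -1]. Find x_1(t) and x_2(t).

x_1(t) = K_1e^(-3t) + K_2te^(-3t), x_2(t) = -2K_1e^(-3t) - 2K_2te^(-3t) - K_2e^(-3t)

Coefficient matrix A = [[-5, -1], [4, -1]].
Characteristic polynomial det(A - λI) = λ^2 + 6λ + 9 = 0.
Single eigenvalue λ = -3 with algebraic multiplicity 2.
Eigenvector v = (1,-2); generalized eigenvector w with (A-λI)w=v is (0,-1).
General solution: e^(-3t)[K_1·v + K_2·(t·v + w)].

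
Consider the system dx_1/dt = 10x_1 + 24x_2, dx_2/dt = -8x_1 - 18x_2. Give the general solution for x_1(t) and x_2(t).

Coefficient matrix A = [[10, 24], [-8, -18]].
Characteristic polynomial det(A - λI) = λ^2 + 8λ + 12 = 0.
Eigenvalues λ = -2, -6.
For λ=-2: (A-λI) row 1 is [12, 24], so an eigenvector is (-2, 1).
For λ=-6: (A-λI) row 1 is [16, 24], so an eigenvector is (-3, 2).
General solution: c_1e^(-2t)(-2,1) + c_2e^(-6t)(-3,2).

x_1(t) = -2c_1e^(-2t) - 3c_2e^(-6t), x_2(t) = c_1e^(-2t) + 2c_2e^(-6t)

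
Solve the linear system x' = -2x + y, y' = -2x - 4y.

x(t) = -K_1e^(-3t)sin(t) + K_2e^(-3t)cos(t), y(t) = K_1e^(-3t)sin(t) - K_1e^(-3t)cos(t) - K_2e^(-3t)sin(t) - K_2e^(-3t)cos(t)

Coefficient matrix A = [[-2, 1], [-2, -4]].
Characteristic polynomial det(A - λI) = λ^2 + 6λ + 10 = 0.
Eigenvalues λ = -3 ± i (complex conjugate pair).
For λ=-3+i: an eigenvector is (0,-1) - i(-1,1) = (0 + i, -1 - i).
A real fundamental pair from Re and Im of e^((-3+i)t)v: X_1 = e^(-3t)(cos(t)·(0,-1) + sin(t)·(-1,1)), X_2 = e^(-3t)(sin(t)·(0,-1) - cos(t)·(-1,1)).
General solution: K_1X_1 + K_2X_2.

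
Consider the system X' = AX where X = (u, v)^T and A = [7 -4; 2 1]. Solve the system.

u(t) = 2c_1e^(5t) - c_2e^(3t), v(t) = c_1e^(5t) - c_2e^(3t)

Coefficient matrix A = [[7, -4], [2, 1]].
Characteristic polynomial det(A - λI) = λ^2 - 8λ + 15 = 0.
Eigenvalues λ = 5, 3.
For λ=5: (A-λI) row 1 is [2, -4], so an eigenvector is (2, 1).
For λ=3: (A-λI) row 1 is [4, -4], so an eigenvector is (-1, -1).
General solution: c_1e^(5t)(2,1) + c_2e^(3t)(-1,-1).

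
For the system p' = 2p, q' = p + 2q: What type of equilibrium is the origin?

A = [[2,0],[1,2]]; det(A-λI) = λ^2 - 4λ + 4.
repeated λ = 2 with a single eigenvector.

unstable improper node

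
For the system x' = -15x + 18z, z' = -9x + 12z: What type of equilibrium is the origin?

saddle

A = [[-15,18],[-9,12]]; det(A-λI) = λ^2 + 3λ - 18.
λ = -6, 3: opposite signs.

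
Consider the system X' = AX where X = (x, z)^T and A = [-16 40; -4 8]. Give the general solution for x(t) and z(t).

x(t) = 3K_1e^(-4t)sin(4t) - K_1e^(-4t)cos(4t) - K_2e^(-4t)sin(4t) - 3K_2e^(-4t)cos(4t), z(t) = K_1e^(-4t)sin(4t) - K_2e^(-4t)cos(4t)

Coefficient matrix A = [[-16, 40], [-4, 8]].
Characteristic polynomial det(A - λI) = λ^2 + 8λ + 32 = 0.
Eigenvalues λ = -4 ± 4i (complex conjugate pair).
For λ=-4+4i: an eigenvector is (-1,0) - i(3,1) = (-1 - 3i, 0 - i).
A real fundamental pair from Re and Im of e^((-4+4i)t)v: X_1 = e^(-4t)(cos(4t)·(-1,0) + sin(4t)·(3,1)), X_2 = e^(-4t)(sin(4t)·(-1,0) - cos(4t)·(3,1)).
General solution: K_1X_1 + K_2X_2.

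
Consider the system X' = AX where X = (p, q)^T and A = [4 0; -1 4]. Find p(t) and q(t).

Coefficient matrix A = [[4, 0], [-1, 4]].
Characteristic polynomial det(A - λI) = λ^2 - 8λ + 16 = 0.
Single eigenvalue λ = 4 with algebraic multiplicity 2.
Eigenvector v = (0,1); generalized eigenvector w with (A-λI)w=v is (-1,-2).
General solution: e^(4t)[C_1·v + C_2·(t·v + w)].

p(t) = -C_2e^(4t), q(t) = C_1e^(4t) + C_2te^(4t) - 2C_2e^(4t)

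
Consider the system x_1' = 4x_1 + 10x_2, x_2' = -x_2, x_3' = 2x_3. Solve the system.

x_1(t) = c_2e^(4t) + 2c_3e^(-t), x_2(t) = -c_3e^(-t), x_3(t) = c_1e^(2t)

Coefficient matrix A = [[4, 10, 0], [0, -1, 0], [0, 0, 2]].
det(A - λI) = 0 gives eigenvalues λ = 2, 4, -1.
For λ=2: eigenvector (0,0,1).
For λ=4: eigenvector (1,0,0).
For λ=-1: eigenvector (2,-1,0).
General solution: c_1e^(2t)(0,0,1) + c_2e^(4t)(1,0,0) + c_3e^(-t)(2,-1,0).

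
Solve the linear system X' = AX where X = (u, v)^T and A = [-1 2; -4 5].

u(t) = c_1e^(t) + c_2e^(3t), v(t) = c_1e^(t) + 2c_2e^(3t)

Coefficient matrix A = [[-1, 2], [-4, 5]].
Characteristic polynomial det(A - λI) = λ^2 - 4λ + 3 = 0.
Eigenvalues λ = 1, 3.
For λ=1: (A-λI) row 1 is [-2, 2], so an eigenvector is (1, 1).
For λ=3: (A-λI) row 1 is [-4, 2], so an eigenvector is (1, 2).
General solution: c_1e^(t)(1,1) + c_2e^(3t)(1,2).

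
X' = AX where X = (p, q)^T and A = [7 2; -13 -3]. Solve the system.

p(t) = -c_1e^(2t)sin(t) + c_1e^(2t)cos(t) + c_2e^(2t)sin(t) + c_2e^(2t)cos(t), q(t) = 2c_1e^(2t)sin(t) - 3c_1e^(2t)cos(t) - 3c_2e^(2t)sin(t) - 2c_2e^(2t)cos(t)

Coefficient matrix A = [[7, 2], [-13, -3]].
Characteristic polynomial det(A - λI) = λ^2 - 4λ + 5 = 0.
Eigenvalues λ = 2 ± i (complex conjugate pair).
For λ=2+i: an eigenvector is (1,-3) - i(-1,2) = (1 + i, -3 - 2i).
A real fundamental pair from Re and Im of e^((2+i)t)v: X_1 = e^(2t)(cos(t)·(1,-3) + sin(t)·(-1,2)), X_2 = e^(2t)(sin(t)·(1,-3) - cos(t)·(-1,2)).
General solution: c_1X_1 + c_2X_2.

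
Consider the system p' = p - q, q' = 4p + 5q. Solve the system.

Coefficient matrix A = [[1, -1], [4, 5]].
Characteristic polynomial det(A - λI) = λ^2 - 6λ + 9 = 0.
Single eigenvalue λ = 3 with algebraic multiplicity 2.
Eigenvector v = (1,-2); generalized eigenvector w with (A-λI)w=v is (-1,1).
General solution: e^(3t)[c_1·v + c_2·(t·v + w)].

p(t) = c_1e^(3t) + c_2te^(3t) - c_2e^(3t), q(t) = -2c_1e^(3t) - 2c_2te^(3t) + c_2e^(3t)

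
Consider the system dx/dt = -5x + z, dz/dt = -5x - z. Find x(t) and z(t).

Coefficient matrix A = [[-5, 1], [-5, -1]].
Characteristic polynomial det(A - λI) = λ^2 + 6λ + 10 = 0.
Eigenvalues λ = -3 ± i (complex conjugate pair).
For λ=-3+i: an eigenvector is (-1,-2) - i(0,1) = (-1, -2 - i).
A real fundamental pair from Re and Im of e^((-3+i)t)v: X_1 = e^(-3t)(cos(t)·(-1,-2) + sin(t)·(0,1)), X_2 = e^(-3t)(sin(t)·(-1,-2) - cos(t)·(0,1)).
General solution: K_1X_1 + K_2X_2.

x(t) = -K_1e^(-3t)cos(t) - K_2e^(-3t)sin(t), z(t) = K_1e^(-3t)sin(t) - 2K_1e^(-3t)cos(t) - 2K_2e^(-3t)sin(t) - K_2e^(-3t)cos(t)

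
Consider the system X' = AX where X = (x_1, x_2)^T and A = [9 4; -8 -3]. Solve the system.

Coefficient matrix A = [[9, 4], [-8, -3]].
Characteristic polynomial det(A - λI) = λ^2 - 6λ + 5 = 0.
Eigenvalues λ = 5, 1.
For λ=5: (A-λI) row 1 is [4, 4], so an eigenvector is (-1, 1).
For λ=1: (A-λI) row 1 is [8, 4], so an eigenvector is (1, -2).
General solution: K_1e^(5t)(-1,1) + K_2e^(t)(1,-2).

x_1(t) = -K_1e^(5t) + K_2e^(t), x_2(t) = K_1e^(5t) - 2K_2e^(t)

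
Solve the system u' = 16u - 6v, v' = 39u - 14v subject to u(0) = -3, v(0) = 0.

u(t) = -15e^(t)sin(3t) - 3e^(t)cos(3t), v(t) = -39e^(t)sin(3t)

Coefficient matrix A = [[16, -6], [39, -14]].
Characteristic polynomial det(A - λI) = λ^2 - 2λ + 10 = 0.
Eigenvalues λ = 1 ± 3i (complex conjugate pair).
For λ=1+3i: an eigenvector is (-1,-3) - i(1,2) = (-1 - i, -3 - 2i).
A real fundamental pair from Re and Im of e^((1+3i)t)v: X_1 = e^(t)(cos(3t)·(-1,-3) + sin(3t)·(1,2)), X_2 = e^(t)(sin(3t)·(-1,-3) - cos(3t)·(1,2)).
General solution: C_1X_1 + C_2X_2.
Applying u(0)=-3, v(0)=0 gives C_1=-6, C_2=9.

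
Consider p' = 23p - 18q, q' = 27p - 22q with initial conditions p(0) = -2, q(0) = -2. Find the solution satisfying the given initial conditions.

Coefficient matrix A = [[23, -18], [27, -22]].
Characteristic polynomial det(A - λI) = λ^2 - λ - 20 = 0.
Eigenvalues λ = 5, -4.
For λ=5: (A-λI) row 1 is [18, -18], so an eigenvector is (1, 1).
For λ=-4: (A-λI) row 1 is [27, -18], so an eigenvector is (-2, -3).
General solution: K_1e^(5t)(1,1) + K_2e^(-4t)(-2,-3).
Applying p(0)=-2, q(0)=-2 gives K_1=-2, K_2=0.

p(t) = -2e^(5t), q(t) = -2e^(5t)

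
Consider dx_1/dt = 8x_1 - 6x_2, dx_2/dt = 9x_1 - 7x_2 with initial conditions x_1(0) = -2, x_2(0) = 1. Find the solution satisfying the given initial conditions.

x_1(t) = -8e^(2t) + 6e^(-t), x_2(t) = -8e^(2t) + 9e^(-t)

Coefficient matrix A = [[8, -6], [9, -7]].
Characteristic polynomial det(A - λI) = λ^2 - λ - 2 = 0.
Eigenvalues λ = -1, 2.
For λ=-1: (A-λI) row 1 is [9, -6], so an eigenvector is (2, 3).
For λ=2: (A-λI) row 1 is [6, -6], so an eigenvector is (-1, -1).
General solution: C_1e^(-t)(2,3) + C_2e^(2t)(-1,-1).
Applying x_1(0)=-2, x_2(0)=1 gives C_1=3, C_2=8.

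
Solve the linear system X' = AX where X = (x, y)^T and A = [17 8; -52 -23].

x(t) = -K_1e^(-3t)sin(4t) - K_1e^(-3t)cos(4t) - K_2e^(-3t)sin(4t) + K_2e^(-3t)cos(4t), y(t) = 3K_1e^(-3t)sin(4t) + 2K_1e^(-3t)cos(4t) + 2K_2e^(-3t)sin(4t) - 3K_2e^(-3t)cos(4t)

Coefficient matrix A = [[17, 8], [-52, -23]].
Characteristic polynomial det(A - λI) = λ^2 + 6λ + 25 = 0.
Eigenvalues λ = -3 ± 4i (complex conjugate pair).
For λ=-3+4i: an eigenvector is (-1,2) - i(-1,3) = (-1 + i, 2 - 3i).
A real fundamental pair from Re and Im of e^((-3+4i)t)v: X_1 = e^(-3t)(cos(4t)·(-1,2) + sin(4t)·(-1,3)), X_2 = e^(-3t)(sin(4t)·(-1,2) - cos(4t)·(-1,3)).
General solution: K_1X_1 + K_2X_2.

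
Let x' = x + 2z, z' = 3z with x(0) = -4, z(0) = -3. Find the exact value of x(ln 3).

A = [[1,2],[0,3]]; eigenvalues λ = 3, 1.
Eigenvectors: (1,1) for λ=3, (-1,0) for λ=1.
From the initial condition, c_1 = -3, c_2 = 1.
x(ln 3) = (-3)(3^3)(1) + (1)(3^1)(-1) = -84.

-84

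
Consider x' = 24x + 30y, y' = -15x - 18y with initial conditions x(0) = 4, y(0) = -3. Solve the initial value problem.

Coefficient matrix A = [[24, 30], [-15, -18]].
Characteristic polynomial det(A - λI) = λ^2 - 6λ + 18 = 0.
Eigenvalues λ = 3 ± 3i (complex conjugate pair).
For λ=3+3i: an eigenvector is (1,-1) - i(-3,2) = (1 + 3i, -1 - 2i).
A real fundamental pair from Re and Im of e^((3+3i)t)v: X_1 = e^(3t)(cos(3t)·(1,-1) + sin(3t)·(-3,2)), X_2 = e^(3t)(sin(3t)·(1,-1) - cos(3t)·(-3,2)).
General solution: c_1X_1 + c_2X_2.
Applying x(0)=4, y(0)=-3 gives c_1=1, c_2=1.

x(t) = -2e^(3t)sin(3t) + 4e^(3t)cos(3t), y(t) = e^(3t)sin(3t) - 3e^(3t)cos(3t)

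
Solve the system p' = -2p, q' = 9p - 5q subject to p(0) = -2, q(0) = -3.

p(t) = -2e^(-2t), q(t) = -6e^(-2t) + 3e^(-5t)

Coefficient matrix A = [[-2, 0], [9, -5]].
Characteristic polynomial det(A - λI) = λ^2 + 7λ + 10 = 0.
Eigenvalues λ = -2, -5.
For λ=-2: (A-λI) row 2 is [9, -3], so an eigenvector is (1, 3).
For λ=-5: (A-λI) row 1 is [3, 0], so an eigenvector is (0, 1).
General solution: K_1e^(-2t)(1,3) + K_2e^(-5t)(0,1).
Applying p(0)=-2, q(0)=-3 gives K_1=-2, K_2=3.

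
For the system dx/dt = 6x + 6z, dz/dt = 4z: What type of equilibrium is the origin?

unstable node

A = [[6,6],[0,4]]; det(A-λI) = λ^2 - 10λ + 24.
λ = 6, 4: both positive.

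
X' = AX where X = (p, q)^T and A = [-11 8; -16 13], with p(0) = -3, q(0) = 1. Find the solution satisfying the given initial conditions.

Coefficient matrix A = [[-11, 8], [-16, 13]].
Characteristic polynomial det(A - λI) = λ^2 - 2λ - 15 = 0.
Eigenvalues λ = -3, 5.
For λ=-3: (A-λI) row 1 is [-8, 8], so an eigenvector is (1, 1).
For λ=5: (A-λI) row 1 is [-16, 8], so an eigenvector is (1, 2).
General solution: C_1e^(-3t)(1,1) + C_2e^(5t)(1,2).
Applying p(0)=-3, q(0)=1 gives C_1=-7, C_2=4.

p(t) = 4e^(5t) - 7e^(-3t), q(t) = 8e^(5t) - 7e^(-3t)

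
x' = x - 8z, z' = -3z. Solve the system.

x(t) = c_1e^(t) - 2c_2e^(-3t), z(t) = -c_2e^(-3t)

Coefficient matrix A = [[1, -8], [0, -3]].
Characteristic polynomial det(A - λI) = λ^2 + 2λ - 3 = 0.
Eigenvalues λ = 1, -3.
For λ=1: (A-λI) row 1 is [0, -8], so an eigenvector is (1, 0).
For λ=-3: (A-λI) row 1 is [4, -8], so an eigenvector is (-2, -1).
General solution: c_1e^(t)(1,0) + c_2e^(-3t)(-2,-1).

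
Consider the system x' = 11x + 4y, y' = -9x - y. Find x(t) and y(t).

Coefficient matrix A = [[11, 4], [-9, -1]].
Characteristic polynomial det(A - λI) = λ^2 - 10λ + 25 = 0.
Single eigenvalue λ = 5 with algebraic multiplicity 2.
Eigenvector v = (2,-3); generalized eigenvector w with (A-λI)w=v is (-1,2).
General solution: e^(5t)[C_1·v + C_2·(t·v + w)].

x(t) = 2C_1e^(5t) + 2C_2te^(5t) - C_2e^(5t), y(t) = -3C_1e^(5t) - 3C_2te^(5t) + 2C_2e^(5t)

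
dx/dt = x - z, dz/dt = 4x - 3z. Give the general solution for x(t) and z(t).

Coefficient matrix A = [[1, -1], [4, -3]].
Characteristic polynomial det(A - λI) = λ^2 + 2λ + 1 = 0.
Single eigenvalue λ = -1 with algebraic multiplicity 2.
Eigenvector v = (-1,-2); generalized eigenvector w with (A-λI)w=v is (-1,-1).
General solution: e^(-t)[C_1·v + C_2·(t·v + w)].

x(t) = -C_1e^(-t) - C_2te^(-t) - C_2e^(-t), z(t) = -2C_1e^(-t) - 2C_2te^(-t) - C_2e^(-t)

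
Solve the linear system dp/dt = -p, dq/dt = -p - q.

Coefficient matrix A = [[-1, 0], [-1, -1]].
Characteristic polynomial det(A - λI) = λ^2 + 2λ + 1 = 0.
Single eigenvalue λ = -1 with algebraic multiplicity 2.
Eigenvector v = (0,-1); generalized eigenvector w with (A-λI)w=v is (1,0).
General solution: e^(-t)[C_1·v + C_2·(t·v + w)].

p(t) = C_2e^(-t), q(t) = -C_1e^(-t) - C_2te^(-t)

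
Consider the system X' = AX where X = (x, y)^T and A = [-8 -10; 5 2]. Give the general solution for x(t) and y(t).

Coefficient matrix A = [[-8, -10], [5, 2]].
Characteristic polynomial det(A - λI) = λ^2 + 6λ + 34 = 0.
Eigenvalues λ = -3 ± 5i (complex conjugate pair).
For λ=-3+5i: an eigenvector is (1,-1) - i(1,0) = (1 - i, -1).
A real fundamental pair from Re and Im of e^((-3+5i)t)v: X_1 = e^(-3t)(cos(5t)·(1,-1) + sin(5t)·(1,0)), X_2 = e^(-3t)(sin(5t)·(1,-1) - cos(5t)·(1,0)).
General solution: C_1X_1 + C_2X_2.

x(t) = C_1e^(-3t)sin(5t) + C_1e^(-3t)cos(5t) + C_2e^(-3t)sin(5t) - C_2e^(-3t)cos(5t), y(t) = -C_1e^(-3t)cos(5t) - C_2e^(-3t)sin(5t)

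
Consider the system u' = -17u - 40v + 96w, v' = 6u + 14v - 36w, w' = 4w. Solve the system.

u(t) = 16c_1e^(4t) + 8c_2e^(-2t) + 5c_3e^(-t), v(t) = -6c_1e^(4t) - 3c_2e^(-2t) - 2c_3e^(-t), w(t) = c_1e^(4t)

Coefficient matrix A = [[-17, -40, 96], [6, 14, -36], [0, 0, 4]].
det(A - λI) = 0 gives eigenvalues λ = 4, -2, -1.
For λ=4: eigenvector (16,-6,1).
For λ=-2: eigenvector (8,-3,0).
For λ=-1: eigenvector (5,-2,0).
General solution: c_1e^(4t)(16,-6,1) + c_2e^(-2t)(8,-3,0) + c_3e^(-t)(5,-2,0).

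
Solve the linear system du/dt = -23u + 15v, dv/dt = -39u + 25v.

Coefficient matrix A = [[-23, 15], [-39, 25]].
Characteristic polynomial det(A - λI) = λ^2 - 2λ + 10 = 0.
Eigenvalues λ = 1 ± 3i (complex conjugate pair).
For λ=1+3i: an eigenvector is (2,3) - i(-1,-2) = (2 + i, 3 + 2i).
A real fundamental pair from Re and Im of e^((1+3i)t)v: X_1 = e^(t)(cos(3t)·(2,3) + sin(3t)·(-1,-2)), X_2 = e^(t)(sin(3t)·(2,3) - cos(3t)·(-1,-2)).
General solution: K_1X_1 + K_2X_2.

u(t) = -K_1e^(t)sin(3t) + 2K_1e^(t)cos(3t) + 2K_2e^(t)sin(3t) + K_2e^(t)cos(3t), v(t) = -2K_1e^(t)sin(3t) + 3K_1e^(t)cos(3t) + 3K_2e^(t)sin(3t) + 2K_2e^(t)cos(3t)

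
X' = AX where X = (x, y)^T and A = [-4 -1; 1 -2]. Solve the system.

Coefficient matrix A = [[-4, -1], [1, -2]].
Characteristic polynomial det(A - λI) = λ^2 + 6λ + 9 = 0.
Single eigenvalue λ = -3 with algebraic multiplicity 2.
Eigenvector v = (1,-1); generalized eigenvector w with (A-λI)w=v is (-1,0).
General solution: e^(-3t)[K_1·v + K_2·(t·v + w)].

x(t) = K_1e^(-3t) + K_2te^(-3t) - K_2e^(-3t), y(t) = -K_1e^(-3t) - K_2te^(-3t)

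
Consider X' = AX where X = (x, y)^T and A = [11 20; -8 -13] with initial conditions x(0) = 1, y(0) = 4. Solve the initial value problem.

Coefficient matrix A = [[11, 20], [-8, -13]].
Characteristic polynomial det(A - λI) = λ^2 + 2λ + 17 = 0.
Eigenvalues λ = -1 ± 4i (complex conjugate pair).
For λ=-1+4i: an eigenvector is (-1,1) - i(2,-1) = (-1 - 2i, 1 + i).
A real fundamental pair from Re and Im of e^((-1+4i)t)v: X_1 = e^(-t)(cos(4t)·(-1,1) + sin(4t)·(2,-1)), X_2 = e^(-t)(sin(4t)·(-1,1) - cos(4t)·(2,-1)).
General solution: c_1X_1 + c_2X_2.
Applying x(0)=1, y(0)=4 gives c_1=9, c_2=-5.

x(t) = 23e^(-t)sin(4t) + e^(-t)cos(4t), y(t) = -14e^(-t)sin(4t) + 4e^(-t)cos(4t)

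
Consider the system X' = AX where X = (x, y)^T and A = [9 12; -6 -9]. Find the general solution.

Coefficient matrix A = [[9, 12], [-6, -9]].
Characteristic polynomial det(A - λI) = λ^2 - 9 = 0.
Eigenvalues λ = 3, -3.
For λ=3: (A-λI) row 1 is [6, 12], so an eigenvector is (2, -1).
For λ=-3: (A-λI) row 1 is [12, 12], so an eigenvector is (-1, 1).
General solution: K_1e^(3t)(2,-1) + K_2e^(-3t)(-1,1).

x(t) = 2K_1e^(3t) - K_2e^(-3t), y(t) = -K_1e^(3t) + K_2e^(-3t)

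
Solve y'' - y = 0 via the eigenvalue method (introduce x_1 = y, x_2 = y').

Let x_1 = y, x_2 = y'. Then x_1' = x_2 and x_2' = x_1.
A = [[0,1],[1,0]]; det(A-λI) = λ^2 - 1.
Eigenvalues λ = -1, 1 with eigenvectors (1,-1), (1,1).

y(t) = C_1e^(-t) + C_2e^(t)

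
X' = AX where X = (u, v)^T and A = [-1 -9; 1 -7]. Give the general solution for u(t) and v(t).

Coefficient matrix A = [[-1, -9], [1, -7]].
Characteristic polynomial det(A - λI) = λ^2 + 8λ + 16 = 0.
Single eigenvalue λ = -4 with algebraic multiplicity 2.
Eigenvector v = (-3,-1); generalized eigenvector w with (A-λI)w=v is (-1,0).
General solution: e^(-4t)[c_1·v + c_2·(t·v + w)].

u(t) = -3c_1e^(-4t) - 3c_2te^(-4t) - c_2e^(-4t), v(t) = -c_1e^(-4t) - c_2te^(-4t)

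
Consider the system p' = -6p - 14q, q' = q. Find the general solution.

Coefficient matrix A = [[-6, -14], [0, 1]].
Characteristic polynomial det(A - λI) = λ^2 + 5λ - 6 = 0.
Eigenvalues λ = 1, -6.
For λ=1: (A-λI) row 1 is [-7, -14], so an eigenvector is (-2, 1).
For λ=-6: (A-λI) row 1 is [0, -14], so an eigenvector is (1, 0).
General solution: C_1e^(t)(-2,1) + C_2e^(-6t)(1,0).

p(t) = -2C_1e^(t) + C_2e^(-6t), q(t) = C_1e^(t)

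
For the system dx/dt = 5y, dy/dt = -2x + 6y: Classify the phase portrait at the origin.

A = [[0,5],[-2,6]]; det(A-λI) = λ^2 - 6λ + 10.
λ = 3 ± i: positive real part.

unstable spiral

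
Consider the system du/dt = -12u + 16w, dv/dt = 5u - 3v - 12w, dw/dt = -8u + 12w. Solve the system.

u(t) = -c_2e^(4t) + 2c_3e^(-4t), v(t) = c_1e^(-3t) + c_2e^(4t) + 2c_3e^(-4t), w(t) = -c_2e^(4t) + c_3e^(-4t)

Coefficient matrix A = [[-12, 0, 16], [5, -3, -12], [-8, 0, 12]].
det(A - λI) = 0 gives eigenvalues λ = -3, 4, -4.
For λ=-3: eigenvector (0,1,0).
For λ=4: eigenvector (-1,1,-1).
For λ=-4: eigenvector (2,2,1).
General solution: c_1e^(-3t)(0,1,0) + c_2e^(4t)(-1,1,-1) + c_3e^(-4t)(2,2,1).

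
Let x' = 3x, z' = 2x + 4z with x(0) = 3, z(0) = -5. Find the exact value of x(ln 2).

A = [[3,0],[2,4]]; eigenvalues λ = 4, 3.
Eigenvectors: (0,1) for λ=4, (1,-2) for λ=3.
From the initial condition, c_1 = 1, c_2 = 3.
x(ln 2) = (1)(2^4)(0) + (3)(2^3)(1) = 24.

24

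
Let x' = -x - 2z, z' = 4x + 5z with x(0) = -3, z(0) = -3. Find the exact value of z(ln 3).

A = [[-1,-2],[4,5]]; eigenvalues λ = 1, 3.
Eigenvectors: (1,-1) for λ=1, (-1,2) for λ=3.
From the initial condition, c_1 = -9, c_2 = -6.
z(ln 3) = (-9)(3^1)(-1) + (-6)(3^3)(2) = -297.

-297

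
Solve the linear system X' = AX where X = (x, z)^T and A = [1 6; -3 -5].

Coefficient matrix A = [[1, 6], [-3, -5]].
Characteristic polynomial det(A - λI) = λ^2 + 4λ + 13 = 0.
Eigenvalues λ = -2 ± 3i (complex conjugate pair).
For λ=-2+3i: an eigenvector is (-1,0) - i(-1,1) = (-1 + i, 0 - i).
A real fundamental pair from Re and Im of e^((-2+3i)t)v: X_1 = e^(-2t)(cos(3t)·(-1,0) + sin(3t)·(-1,1)), X_2 = e^(-2t)(sin(3t)·(-1,0) - cos(3t)·(-1,1)).
General solution: c_1X_1 + c_2X_2.

x(t) = -c_1e^(-2t)sin(3t) - c_1e^(-2t)cos(3t) - c_2e^(-2t)sin(3t) + c_2e^(-2t)cos(3t), z(t) = c_1e^(-2t)sin(3t) - c_2e^(-2t)cos(3t)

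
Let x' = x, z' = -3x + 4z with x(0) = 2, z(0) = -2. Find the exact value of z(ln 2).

-60

A = [[1,0],[-3,4]]; eigenvalues λ = 1, 4.
Eigenvectors: (-1,-1) for λ=1, (0,1) for λ=4.
From the initial condition, c_1 = -2, c_2 = -4.
z(ln 2) = (-2)(2^1)(-1) + (-4)(2^4)(1) = -60.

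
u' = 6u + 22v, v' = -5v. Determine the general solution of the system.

Coefficient matrix A = [[6, 22], [0, -5]].
Characteristic polynomial det(A - λI) = λ^2 - λ - 30 = 0.
Eigenvalues λ = -5, 6.
For λ=-5: (A-λI) row 1 is [11, 22], so an eigenvector is (-2, 1).
For λ=6: (A-λI) row 1 is [0, 22], so an eigenvector is (1, 0).
General solution: K_1e^(-5t)(-2,1) + K_2e^(6t)(1,0).

u(t) = -2K_1e^(-5t) + K_2e^(6t), v(t) = K_1e^(-5t)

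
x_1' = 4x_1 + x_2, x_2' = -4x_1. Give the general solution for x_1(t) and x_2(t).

Coefficient matrix A = [[4, 1], [-4, 0]].
Characteristic polynomial det(A - λI) = λ^2 - 4λ + 4 = 0.
Single eigenvalue λ = 2 with algebraic multiplicity 2.
Eigenvector v = (-1,2); generalized eigenvector w with (A-λI)w=v is (-1,1).
General solution: e^(2t)[C_1·v + C_2·(t·v + w)].

x_1(t) = -C_1e^(2t) - C_2te^(2t) - C_2e^(2t), x_2(t) = 2C_1e^(2t) + 2C_2te^(2t) + C_2e^(2t)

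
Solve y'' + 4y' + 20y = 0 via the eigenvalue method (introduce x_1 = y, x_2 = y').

Let x_1 = y, x_2 = y'. Then x_1' = x_2 and x_2' = -20x_1 - 4x_2.
A = [[0,1],[-20,-4]]; det(A-λI) = λ^2 + 4λ + 20.
Eigenvalues λ = -2 ± 4i.

y(t) = C_1e^(-2t)cos(4t) + C_2e^(-2t)sin(4t)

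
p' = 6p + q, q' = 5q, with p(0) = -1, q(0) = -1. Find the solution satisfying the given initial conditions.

Coefficient matrix A = [[6, 1], [0, 5]].
Characteristic polynomial det(A - λI) = λ^2 - 11λ + 30 = 0.
Eigenvalues λ = 5, 6.
For λ=5: (A-λI) row 1 is [1, 1], so an eigenvector is (1, -1).
For λ=6: (A-λI) row 1 is [0, 1], so an eigenvector is (-1, 0).
General solution: c_1e^(5t)(1,-1) + c_2e^(6t)(-1,0).
Applying p(0)=-1, q(0)=-1 gives c_1=1, c_2=2.

p(t) = -2e^(6t) + e^(5t), q(t) = -e^(5t)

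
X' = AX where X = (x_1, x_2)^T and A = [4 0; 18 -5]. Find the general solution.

Coefficient matrix A = [[4, 0], [18, -5]].
Characteristic polynomial det(A - λI) = λ^2 + λ - 20 = 0.
Eigenvalues λ = 4, -5.
For λ=4: (A-λI) row 2 is [18, -9], so an eigenvector is (1, 2).
For λ=-5: (A-λI) row 1 is [9, 0], so an eigenvector is (0, -1).
General solution: K_1e^(4t)(1,2) + K_2e^(-5t)(0,-1).

x_1(t) = K_1e^(4t), x_2(t) = 2K_1e^(4t) - K_2e^(-5t)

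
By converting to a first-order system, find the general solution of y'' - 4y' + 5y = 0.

y(t) = K_1e^(2t)cos(t) + K_2e^(2t)sin(t)

Let x_1 = y, x_2 = y'. Then x_1' = x_2 and x_2' = -5x_1 + 4x_2.
A = [[0,1],[-5,4]]; det(A-λI) = λ^2 - 4λ + 5.
Eigenvalues λ = 2 ± i.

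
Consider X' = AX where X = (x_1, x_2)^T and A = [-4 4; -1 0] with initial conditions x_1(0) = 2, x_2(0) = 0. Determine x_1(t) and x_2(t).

Coefficient matrix A = [[-4, 4], [-1, 0]].
Characteristic polynomial det(A - λI) = λ^2 + 4λ + 4 = 0.
Single eigenvalue λ = -2 with algebraic multiplicity 2.
Eigenvector v = (-2,-1); generalized eigenvector w with (A-λI)w=v is (1,0).
General solution: e^(-2t)[c_1·v + c_2·(t·v + w)].
Applying x_1(0)=2, x_2(0)=0 gives c_1=0, c_2=2.

x_1(t) = -4te^(-2t) + 2e^(-2t), x_2(t) = -2te^(-2t)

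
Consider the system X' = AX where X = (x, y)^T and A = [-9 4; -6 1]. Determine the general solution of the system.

x(t) = -C_1e^(-5t) - 2C_2e^(-3t), y(t) = -C_1e^(-5t) - 3C_2e^(-3t)

Coefficient matrix A = [[-9, 4], [-6, 1]].
Characteristic polynomial det(A - λI) = λ^2 + 8λ + 15 = 0.
Eigenvalues λ = -5, -3.
For λ=-5: (A-λI) row 1 is [-4, 4], so an eigenvector is (-1, -1).
For λ=-3: (A-λI) row 1 is [-6, 4], so an eigenvector is (-2, -3).
General solution: C_1e^(-5t)(-1,-1) + C_2e^(-3t)(-2,-3).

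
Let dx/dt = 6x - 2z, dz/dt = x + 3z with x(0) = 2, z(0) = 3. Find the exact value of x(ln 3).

A = [[6,-2],[1,3]]; eigenvalues λ = 4, 5.
Eigenvectors: (1,1) for λ=4, (2,1) for λ=5.
From the initial condition, c_1 = 4, c_2 = -1.
x(ln 3) = (4)(3^4)(1) + (-1)(3^5)(2) = -162.

-162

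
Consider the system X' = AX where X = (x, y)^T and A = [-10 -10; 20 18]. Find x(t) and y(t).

Coefficient matrix A = [[-10, -10], [20, 18]].
Characteristic polynomial det(A - λI) = λ^2 - 8λ + 20 = 0.
Eigenvalues λ = 4 ± 2i (complex conjugate pair).
For λ=4+2i: an eigenvector is (-1,1) - i(2,-3) = (-1 - 2i, 1 + 3i).
A real fundamental pair from Re and Im of e^((4+2i)t)v: X_1 = e^(4t)(cos(2t)·(-1,1) + sin(2t)·(2,-3)), X_2 = e^(4t)(sin(2t)·(-1,1) - cos(2t)·(2,-3)).
General solution: C_1X_1 + C_2X_2.

x(t) = 2C_1e^(4t)sin(2t) - C_1e^(4t)cos(2t) - C_2e^(4t)sin(2t) - 2C_2e^(4t)cos(2t), y(t) = -3C_1e^(4t)sin(2t) + C_1e^(4t)cos(2t) + C_2e^(4t)sin(2t) + 3C_2e^(4t)cos(2t)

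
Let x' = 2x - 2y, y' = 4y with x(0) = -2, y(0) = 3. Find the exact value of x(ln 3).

A = [[2,-2],[0,4]]; eigenvalues λ = 4, 2.
Eigenvectors: (1,-1) for λ=4, (1,0) for λ=2.
From the initial condition, c_1 = -3, c_2 = 1.
x(ln 3) = (-3)(3^4)(1) + (1)(3^2)(1) = -234.

-234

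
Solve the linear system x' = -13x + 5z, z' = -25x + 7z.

Coefficient matrix A = [[-13, 5], [-25, 7]].
Characteristic polynomial det(A - λI) = λ^2 + 6λ + 34 = 0.
Eigenvalues λ = -3 ± 5i (complex conjugate pair).
For λ=-3+5i: an eigenvector is (-1,-2) - i(0,1) = (-1, -2 - i).
A real fundamental pair from Re and Im of e^((-3+5i)t)v: X_1 = e^(-3t)(cos(5t)·(-1,-2) + sin(5t)·(0,1)), X_2 = e^(-3t)(sin(5t)·(-1,-2) - cos(5t)·(0,1)).
General solution: C_1X_1 + C_2X_2.

x(t) = -C_1e^(-3t)cos(5t) - C_2e^(-3t)sin(5t), z(t) = C_1e^(-3t)sin(5t) - 2C_1e^(-3t)cos(5t) - 2C_2e^(-3t)sin(5t) - C_2e^(-3t)cos(5t)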